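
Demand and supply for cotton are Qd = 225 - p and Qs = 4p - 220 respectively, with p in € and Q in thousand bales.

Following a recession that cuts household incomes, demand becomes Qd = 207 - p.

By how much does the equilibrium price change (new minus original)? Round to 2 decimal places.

Original equilibrium: 225 - p = 4p - 220 gives 445 = 5p, so p = 89 and Q = 136.
The shock moves the curves to Qd = 207 - p and Qs = 4p - 220.
Clearing the new market: 207 - p = 4p - 220, so p = 85.4 and Q = 121.6.
Δp = 85.4 − 89 = -3.60.

-3.60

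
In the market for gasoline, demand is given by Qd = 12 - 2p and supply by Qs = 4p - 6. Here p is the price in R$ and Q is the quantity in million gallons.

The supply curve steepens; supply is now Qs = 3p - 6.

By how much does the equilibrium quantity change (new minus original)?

-1.2

Initially, 12 - 2p = 4p - 6, so 18 = 6p and p = 3, Q = 6.
The shock moves the curves to Qd = 12 - 2p and Qs = 3p - 6.
Equate the new curves: 12 - 2p = 3p - 6, giving 18 = 5p, p = 3.6, Q = 4.8.
ΔQ = 4.8 − 6 = -1.2.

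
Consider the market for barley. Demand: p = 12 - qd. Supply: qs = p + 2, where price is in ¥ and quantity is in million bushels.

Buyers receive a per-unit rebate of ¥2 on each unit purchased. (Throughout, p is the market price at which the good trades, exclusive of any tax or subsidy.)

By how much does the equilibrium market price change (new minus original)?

+1

Solve the original market: 12 - p = p + 2, hence p = 5 and q = 7.
Since buyers' out-of-pocket price is the market price minus the rebate, the effective demand curve becomes qd = 14 - p.
New equilibrium: 14 - p = p + 2 ⇒ 12 = 2p ⇒ p = 6, q = 8.
Δp = 6 − 5 = +1.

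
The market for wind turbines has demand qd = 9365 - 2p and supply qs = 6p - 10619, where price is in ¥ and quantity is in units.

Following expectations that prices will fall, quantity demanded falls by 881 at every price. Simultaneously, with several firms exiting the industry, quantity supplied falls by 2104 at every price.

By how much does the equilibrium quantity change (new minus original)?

Initially, 9365 - 2p = 6p - 10619, so 19984 = 8p and p = 2498, q = 4369.
The new curves are qd = 8484 - 2p (demand) and qs = 6p - 12723 (supply).
Equate the new curves: 8484 - 2p = 6p - 12723, giving 21207 = 8p, p = 2650.875, q = 3182.25.
Δq = 3182.25 − 4369 = -1186.75.

-1186.75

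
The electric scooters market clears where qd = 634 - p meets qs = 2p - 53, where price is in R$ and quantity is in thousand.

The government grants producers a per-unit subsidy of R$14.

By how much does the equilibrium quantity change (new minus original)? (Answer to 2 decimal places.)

+9.33

Solve the original market: 634 - p = 2p - 53, hence p = 229 and q = 405.
Since sellers receive the price plus the subsidy, the effective supply curve becomes qs = 2p - 25.
Equate the new curves: 634 - p = 2p - 25, giving 659 = 3p, p = 659/3 ≈ 219.6667, q = 1243/3 ≈ 414.3333.
Δq = 414.3333 − 405 = +9.33.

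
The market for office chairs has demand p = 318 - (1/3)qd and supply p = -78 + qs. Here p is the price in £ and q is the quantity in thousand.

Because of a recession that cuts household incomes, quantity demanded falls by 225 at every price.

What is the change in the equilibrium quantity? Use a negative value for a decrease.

-56.25

Original equilibrium: 954 - 3p = p + 78 gives 876 = 4p, so p = 219 and q = 297.
With the change applied: demand qd = 729 - 3p, supply qs = p + 78.
Setting them equal: 729 - 3p = p + 78 → 651 = 4p, so p = 162.75 and q = 240.75.
Δq = 240.75 − 297 = -56.25.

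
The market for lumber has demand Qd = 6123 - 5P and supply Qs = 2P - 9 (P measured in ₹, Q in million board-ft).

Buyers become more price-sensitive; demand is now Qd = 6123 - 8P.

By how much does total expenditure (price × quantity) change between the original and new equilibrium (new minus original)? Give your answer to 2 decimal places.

-780358.32

Initially, 6123 - 5P = 2P - 9, so 6132 = 7P and P = 876, Q = 1743.
After the shift, demand is Qd = 6123 - 8P and supply is Qs = 2P - 9.
Setting them equal: 6123 - 8P = 2P - 9 → 6132 = 10P, so P = 613.2 and Q = 1217.4.
Expenditure moves from 876×1743 = 1526868 to 613.2×1217.4 = 746509.68; change = -780358.32.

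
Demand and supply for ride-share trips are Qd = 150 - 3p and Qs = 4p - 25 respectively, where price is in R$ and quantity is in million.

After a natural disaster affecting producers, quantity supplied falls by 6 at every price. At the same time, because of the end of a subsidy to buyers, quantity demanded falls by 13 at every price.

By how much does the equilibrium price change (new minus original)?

Solve the original market: 150 - 3p = 4p - 25, hence p = 25 and Q = 75.
With the change applied: demand Qd = 137 - 3p, supply Qs = 4p - 31.
New equilibrium: 137 - 3p = 4p - 31 ⇒ 168 = 7p ⇒ p = 24, Q = 65.
Δp = 24 − 25 = -1.

-1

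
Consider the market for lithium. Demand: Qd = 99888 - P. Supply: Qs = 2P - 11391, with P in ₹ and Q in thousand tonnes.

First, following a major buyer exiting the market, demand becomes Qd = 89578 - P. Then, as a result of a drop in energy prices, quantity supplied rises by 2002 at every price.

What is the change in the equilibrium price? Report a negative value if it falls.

Solve the original market: 99888 - P = 2P - 11391, hence P = 37093 and Q = 62795.
With the change applied: demand Qd = 89578 - P, supply Qs = 2P - 9389.
Setting them equal: 89578 - P = 2P - 9389 → 98967 = 3P, so P = 32989 and Q = 56589.
ΔP = 32989 − 37093 = -4104.

-4104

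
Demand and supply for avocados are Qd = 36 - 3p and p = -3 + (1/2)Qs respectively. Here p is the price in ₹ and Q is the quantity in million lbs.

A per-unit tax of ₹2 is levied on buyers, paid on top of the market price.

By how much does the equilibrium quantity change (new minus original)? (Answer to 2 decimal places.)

-2.40

Before the shock: 36 - 3p = 2p + 6 ⇒ 30 = 5p ⇒ p = 6, Q = 18.
Since buyers pay the price plus the tax, the effective demand curve becomes Qd = 30 - 3p.
Equate the new curves: 30 - 3p = 2p + 6, giving 24 = 5p, p = 4.8, Q = 15.6.
ΔQ = 15.6 − 18 = -2.40.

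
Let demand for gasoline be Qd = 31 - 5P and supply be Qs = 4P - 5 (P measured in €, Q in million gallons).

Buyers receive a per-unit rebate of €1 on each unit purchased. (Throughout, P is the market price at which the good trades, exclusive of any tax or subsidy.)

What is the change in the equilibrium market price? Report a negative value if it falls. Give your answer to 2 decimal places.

+0.56

Solve the original market: 31 - 5P = 4P - 5, hence P = 4 and Q = 11.
Since buyers' out-of-pocket price is the market price minus the rebate, the effective demand curve becomes Qd = 36 - 5P.
Clearing the new market: 36 - 5P = 4P - 5, so P = 41/9 ≈ 4.5556 and Q = 119/9 ≈ 13.2222.
ΔP = 4.5556 − 4 = +0.56.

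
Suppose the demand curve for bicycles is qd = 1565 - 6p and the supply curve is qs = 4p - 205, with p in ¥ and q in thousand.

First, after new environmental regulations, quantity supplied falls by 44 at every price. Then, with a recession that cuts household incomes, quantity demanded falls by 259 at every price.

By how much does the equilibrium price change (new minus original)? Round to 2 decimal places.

Solve the original market: 1565 - 6p = 4p - 205, hence p = 177 and q = 503.
The shock moves the curves to qd = 1306 - 6p and qs = 4p - 249.
Equate the new curves: 1306 - 6p = 4p - 249, giving 1555 = 10p, p = 155.5, q = 373.
Δp = 155.5 − 177 = -21.50.

-21.50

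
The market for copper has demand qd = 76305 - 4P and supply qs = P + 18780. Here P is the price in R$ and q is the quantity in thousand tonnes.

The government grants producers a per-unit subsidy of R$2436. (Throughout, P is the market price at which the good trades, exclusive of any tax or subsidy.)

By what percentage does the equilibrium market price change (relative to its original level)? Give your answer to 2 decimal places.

Original equilibrium: 76305 - 4P = P + 18780 gives 57525 = 5P, so P = 11505 and q = 30285.
Since sellers receive the price plus the subsidy, the effective supply curve becomes qs = P + 21216.
Equate the new curves: 76305 - 4P = P + 21216, giving 55089 = 5P, P = 11017.8, q = 32233.8.
%ΔP = (11017.8 − 11505) / 11505 × 100 = -4.23%.

-4.23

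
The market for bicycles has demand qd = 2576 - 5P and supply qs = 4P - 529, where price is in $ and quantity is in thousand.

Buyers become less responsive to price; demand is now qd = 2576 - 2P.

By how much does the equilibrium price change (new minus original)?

+172.5

Before the shock: 2576 - 5P = 4P - 529 ⇒ 3105 = 9P ⇒ P = 345, q = 851.
The new curves are qd = 2576 - 2P (demand) and qs = 4P - 529 (supply).
Equate the new curves: 2576 - 2P = 4P - 529, giving 3105 = 6P, P = 517.5, q = 1541.
ΔP = 517.5 − 345 = +172.5.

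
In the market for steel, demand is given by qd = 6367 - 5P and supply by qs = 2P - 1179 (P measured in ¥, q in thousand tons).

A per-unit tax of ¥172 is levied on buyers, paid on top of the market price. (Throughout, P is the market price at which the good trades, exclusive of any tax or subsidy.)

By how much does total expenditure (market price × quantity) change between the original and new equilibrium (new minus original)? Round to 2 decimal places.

-354723.67

Original equilibrium: 6367 - 5P = 2P - 1179 gives 7546 = 7P, so P = 1078 and q = 977.
Since buyers pay the price plus the tax, the effective demand curve becomes qd = 5507 - 5P.
Clearing the new market: 5507 - 5P = 2P - 1179, so P = 6686/7 ≈ 955.1429 and q = 5119/7 ≈ 731.2857.
Expenditure moves from 1078×977 = 1053206 to 955.1429×731.2857 = 698482.3265; change = -354723.67.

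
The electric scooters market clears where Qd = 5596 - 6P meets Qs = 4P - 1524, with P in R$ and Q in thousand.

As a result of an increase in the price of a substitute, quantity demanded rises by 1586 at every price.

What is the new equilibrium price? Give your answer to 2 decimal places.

Before the shock: 5596 - 6P = 4P - 1524 ⇒ 7120 = 10P ⇒ P = 712, Q = 1324.
After the shift, demand is Qd = 7182 - 6P and supply is Qs = 4P - 1524.
Clearing the new market: 7182 - 6P = 4P - 1524, so P = 870.6 and Q = 1958.4.

870.60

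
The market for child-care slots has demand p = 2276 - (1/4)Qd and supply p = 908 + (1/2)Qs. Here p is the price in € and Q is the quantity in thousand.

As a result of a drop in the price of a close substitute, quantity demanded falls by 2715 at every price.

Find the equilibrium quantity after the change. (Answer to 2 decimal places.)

919.00

Original equilibrium: 9104 - 4p = 2p - 1816 gives 10920 = 6p, so p = 1820 and Q = 1824.
The shock moves the curves to Qd = 6389 - 4p and Qs = 2p - 1816.
New equilibrium: 6389 - 4p = 2p - 1816 ⇒ 8205 = 6p ⇒ p = 1367.5, Q = 919.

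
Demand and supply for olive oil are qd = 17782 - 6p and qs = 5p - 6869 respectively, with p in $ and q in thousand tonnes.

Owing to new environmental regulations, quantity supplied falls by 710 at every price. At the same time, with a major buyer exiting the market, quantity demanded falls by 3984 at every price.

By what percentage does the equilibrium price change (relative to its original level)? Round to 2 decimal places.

-13.28

Solve the original market: 17782 - 6p = 5p - 6869, hence p = 2241 and q = 4336.
The shock moves the curves to qd = 13798 - 6p and qs = 5p - 7579.
Setting them equal: 13798 - 6p = 5p - 7579 → 21377 = 11p, so p = 21377/11 ≈ 1943.3636 and q = 23516/11 ≈ 2137.8182.
%Δp = (1943.3636 − 2241) / 2241 × 100 = -13.28%.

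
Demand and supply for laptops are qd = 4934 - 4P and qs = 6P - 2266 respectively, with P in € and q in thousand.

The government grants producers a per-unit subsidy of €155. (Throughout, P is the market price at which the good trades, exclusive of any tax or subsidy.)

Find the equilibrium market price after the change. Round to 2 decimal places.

627.00

Original equilibrium: 4934 - 4P = 6P - 2266 gives 7200 = 10P, so P = 720 and q = 2054.
Since sellers receive the price plus the subsidy, the effective supply curve becomes qs = 6P - 1336.
Equate the new curves: 4934 - 4P = 6P - 1336, giving 6270 = 10P, P = 627, q = 2426.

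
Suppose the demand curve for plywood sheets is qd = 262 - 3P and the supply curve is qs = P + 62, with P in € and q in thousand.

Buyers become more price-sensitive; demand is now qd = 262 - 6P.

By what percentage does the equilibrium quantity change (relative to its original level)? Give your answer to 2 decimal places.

-19.13

Original equilibrium: 262 - 3P = P + 62 gives 200 = 4P, so P = 50 and q = 112.
The shock moves the curves to qd = 262 - 6P and qs = P + 62.
Setting them equal: 262 - 6P = P + 62 → 200 = 7P, so P = 200/7 ≈ 28.5714 and q = 634/7 ≈ 90.5714.
%Δq = (90.5714 − 112) / 112 × 100 = -19.13%.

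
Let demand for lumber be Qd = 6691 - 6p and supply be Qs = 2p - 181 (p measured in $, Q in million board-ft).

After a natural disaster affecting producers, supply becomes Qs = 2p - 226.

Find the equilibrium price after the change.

864.625

Before the shock: 6691 - 6p = 2p - 181 ⇒ 6872 = 8p ⇒ p = 859, Q = 1537.
With the change applied: demand Qd = 6691 - 6p, supply Qs = 2p - 226.
Clearing the new market: 6691 - 6p = 2p - 226, so p = 864.625 and Q = 1503.25.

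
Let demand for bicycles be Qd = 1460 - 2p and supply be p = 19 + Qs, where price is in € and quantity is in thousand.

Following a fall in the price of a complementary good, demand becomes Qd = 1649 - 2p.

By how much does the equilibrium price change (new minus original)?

+63

Initially, 1460 - 2p = p - 19, so 1479 = 3p and p = 493, Q = 474.
With the change applied: demand Qd = 1649 - 2p, supply Qs = p - 19.
New equilibrium: 1649 - 2p = p - 19 ⇒ 1668 = 3p ⇒ p = 556, Q = 537.
Δp = 556 − 493 = +63.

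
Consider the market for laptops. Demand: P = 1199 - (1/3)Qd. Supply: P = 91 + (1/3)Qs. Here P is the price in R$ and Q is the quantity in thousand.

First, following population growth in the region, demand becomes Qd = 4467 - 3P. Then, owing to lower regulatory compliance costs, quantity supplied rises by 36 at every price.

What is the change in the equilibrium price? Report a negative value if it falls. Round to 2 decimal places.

+139.00

Solve the original market: 3597 - 3P = 3P - 273, hence P = 645 and Q = 1662.
After the shift, demand is Qd = 4467 - 3P and supply is Qs = 3P - 237.
Clearing the new market: 4467 - 3P = 3P - 237, so P = 784 and Q = 2115.
ΔP = 784 − 645 = +139.00.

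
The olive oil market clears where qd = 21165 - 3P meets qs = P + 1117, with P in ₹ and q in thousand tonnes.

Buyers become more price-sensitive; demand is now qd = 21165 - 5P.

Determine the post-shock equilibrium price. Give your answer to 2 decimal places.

3341.33

Initially, 21165 - 3P = P + 1117, so 20048 = 4P and P = 5012, q = 6129.
With the change applied: demand qd = 21165 - 5P, supply qs = P + 1117.
Setting them equal: 21165 - 5P = P + 1117 → 20048 = 6P, so P = 10024/3 ≈ 3341.3333 and q = 13375/3 ≈ 4458.3333.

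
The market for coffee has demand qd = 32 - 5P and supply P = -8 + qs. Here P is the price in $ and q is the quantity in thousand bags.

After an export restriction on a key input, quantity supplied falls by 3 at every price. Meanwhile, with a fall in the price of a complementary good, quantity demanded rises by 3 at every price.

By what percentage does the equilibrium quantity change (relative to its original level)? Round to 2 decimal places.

-16.67

Before the shock: 32 - 5P = P + 8 ⇒ 24 = 6P ⇒ P = 4, q = 12.
The new curves are qd = 35 - 5P (demand) and qs = P + 5 (supply).
Setting them equal: 35 - 5P = P + 5 → 30 = 6P, so P = 5 and q = 10.
%Δq = (10 − 12) / 12 × 100 = -16.67%.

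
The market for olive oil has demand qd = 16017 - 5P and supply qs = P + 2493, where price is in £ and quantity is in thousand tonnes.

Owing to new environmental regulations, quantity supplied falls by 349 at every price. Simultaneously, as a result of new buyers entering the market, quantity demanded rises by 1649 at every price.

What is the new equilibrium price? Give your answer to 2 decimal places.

2587.00

Initially, 16017 - 5P = P + 2493, so 13524 = 6P and P = 2254, q = 4747.
The shock moves the curves to qd = 17666 - 5P and qs = P + 2144.
Setting them equal: 17666 - 5P = P + 2144 → 15522 = 6P, so P = 2587 and q = 4731.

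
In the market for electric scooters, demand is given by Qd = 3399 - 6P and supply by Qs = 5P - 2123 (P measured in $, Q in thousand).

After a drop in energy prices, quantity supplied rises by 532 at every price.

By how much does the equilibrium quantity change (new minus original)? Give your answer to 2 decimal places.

Before the shock: 3399 - 6P = 5P - 2123 ⇒ 5522 = 11P ⇒ P = 502, Q = 387.
The new curves are Qd = 3399 - 6P (demand) and Qs = 5P - 1591 (supply).
Equate the new curves: 3399 - 6P = 5P - 1591, giving 4990 = 11P, P = 4990/11 ≈ 453.6364, Q = 7449/11 ≈ 677.1818.
ΔQ = 677.1818 − 387 = +290.18.

+290.18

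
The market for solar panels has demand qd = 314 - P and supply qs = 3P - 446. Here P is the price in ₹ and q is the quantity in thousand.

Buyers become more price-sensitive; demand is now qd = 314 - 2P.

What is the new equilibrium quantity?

10

Original equilibrium: 314 - P = 3P - 446 gives 760 = 4P, so P = 190 and q = 124.
The new curves are qd = 314 - 2P (demand) and qs = 3P - 446 (supply).
Setting them equal: 314 - 2P = 3P - 446 → 760 = 5P, so P = 152 and q = 10.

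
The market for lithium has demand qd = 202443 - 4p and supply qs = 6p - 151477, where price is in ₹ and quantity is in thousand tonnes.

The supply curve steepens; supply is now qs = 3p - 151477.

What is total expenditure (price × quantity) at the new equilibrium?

Original equilibrium: 202443 - 4p = 6p - 151477 gives 353920 = 10p, so p = 35392 and q = 60875.
After the shift, demand is qd = 202443 - 4p and supply is qs = 3p - 151477.
New equilibrium: 202443 - 4p = 3p - 151477 ⇒ 353920 = 7p ⇒ p = 50560, q = 203.
New expenditure = 50560 × 203 = 10263680.

10263680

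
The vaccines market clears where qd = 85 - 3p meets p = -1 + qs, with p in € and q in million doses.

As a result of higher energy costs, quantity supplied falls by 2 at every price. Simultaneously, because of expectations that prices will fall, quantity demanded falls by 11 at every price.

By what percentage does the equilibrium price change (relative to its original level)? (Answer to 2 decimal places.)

Original equilibrium: 85 - 3p = p + 1 gives 84 = 4p, so p = 21 and q = 22.
The shock moves the curves to qd = 74 - 3p and qs = p - 1.
Setting them equal: 74 - 3p = p - 1 → 75 = 4p, so p = 18.75 and q = 17.75.
%Δp = (18.75 − 21) / 21 × 100 = -10.71%.

-10.71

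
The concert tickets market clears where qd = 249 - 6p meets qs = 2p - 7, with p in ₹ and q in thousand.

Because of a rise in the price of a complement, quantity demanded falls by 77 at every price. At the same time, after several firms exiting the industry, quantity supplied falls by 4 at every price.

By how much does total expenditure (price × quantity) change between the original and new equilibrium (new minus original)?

Before the shock: 249 - 6p = 2p - 7 ⇒ 256 = 8p ⇒ p = 32, q = 57.
The shock moves the curves to qd = 172 - 6p and qs = 2p - 11.
Setting them equal: 172 - 6p = 2p - 11 → 183 = 8p, so p = 22.875 and q = 34.75.
Expenditure moves from 32×57 = 1824 to 22.875×34.75 = 794.90625; change = -1029.09375.

-1029.09375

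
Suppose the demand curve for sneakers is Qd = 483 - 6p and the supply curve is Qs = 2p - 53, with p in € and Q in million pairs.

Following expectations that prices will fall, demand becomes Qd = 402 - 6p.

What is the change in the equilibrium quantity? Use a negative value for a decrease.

-20.25

Before the shock: 483 - 6p = 2p - 53 ⇒ 536 = 8p ⇒ p = 67, Q = 81.
After the shift, demand is Qd = 402 - 6p and supply is Qs = 2p - 53.
New equilibrium: 402 - 6p = 2p - 53 ⇒ 455 = 8p ⇒ p = 56.875, Q = 60.75.
ΔQ = 60.75 − 81 = -20.25.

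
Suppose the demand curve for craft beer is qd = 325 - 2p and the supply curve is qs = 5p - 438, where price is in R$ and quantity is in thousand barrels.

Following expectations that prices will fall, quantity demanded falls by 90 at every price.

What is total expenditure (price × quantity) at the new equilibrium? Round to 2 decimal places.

4106.67

Original equilibrium: 325 - 2p = 5p - 438 gives 763 = 7p, so p = 109 and q = 107.
After the shift, demand is qd = 235 - 2p and supply is qs = 5p - 438.
New equilibrium: 235 - 2p = 5p - 438 ⇒ 673 = 7p ⇒ p = 673/7 ≈ 96.1429, q = 299/7 ≈ 42.7143.
New expenditure = 96.1429 × 42.7143 = 4106.67.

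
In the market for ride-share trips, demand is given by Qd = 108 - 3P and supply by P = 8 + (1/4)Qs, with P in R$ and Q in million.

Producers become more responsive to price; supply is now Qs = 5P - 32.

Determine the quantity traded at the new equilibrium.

55.5

Original equilibrium: 108 - 3P = 4P - 32 gives 140 = 7P, so P = 20 and Q = 48.
The shock moves the curves to Qd = 108 - 3P and Qs = 5P - 32.
Equate the new curves: 108 - 3P = 5P - 32, giving 140 = 8P, P = 17.5, Q = 55.5.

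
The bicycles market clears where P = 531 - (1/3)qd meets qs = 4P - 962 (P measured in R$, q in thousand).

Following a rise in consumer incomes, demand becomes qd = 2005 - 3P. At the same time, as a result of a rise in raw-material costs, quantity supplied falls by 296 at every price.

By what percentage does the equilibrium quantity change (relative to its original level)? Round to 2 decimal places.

Solve the original market: 1593 - 3P = 4P - 962, hence P = 365 and q = 498.
The shock moves the curves to qd = 2005 - 3P and qs = 4P - 1258.
Clearing the new market: 2005 - 3P = 4P - 1258, so P = 3263/7 ≈ 466.1429 and q = 4246/7 ≈ 606.5714.
%Δq = (606.5714 − 498) / 498 × 100 = +21.80%.

+21.80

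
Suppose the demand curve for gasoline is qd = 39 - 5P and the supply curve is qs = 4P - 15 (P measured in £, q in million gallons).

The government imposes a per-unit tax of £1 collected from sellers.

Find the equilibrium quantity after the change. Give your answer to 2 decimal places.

Before the shock: 39 - 5P = 4P - 15 ⇒ 54 = 9P ⇒ P = 6, q = 9.
Since sellers keep the price net of the tax, the effective supply curve becomes qs = 4P - 19.
Setting them equal: 39 - 5P = 4P - 19 → 58 = 9P, so P = 58/9 ≈ 6.4444 and q = 61/9 ≈ 6.7778.

6.78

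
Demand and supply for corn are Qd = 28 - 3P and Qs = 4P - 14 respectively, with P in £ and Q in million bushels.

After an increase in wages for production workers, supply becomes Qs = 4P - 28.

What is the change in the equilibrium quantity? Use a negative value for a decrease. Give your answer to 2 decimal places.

Before the shock: 28 - 3P = 4P - 14 ⇒ 42 = 7P ⇒ P = 6, Q = 10.
The new curves are Qd = 28 - 3P (demand) and Qs = 4P - 28 (supply).
New equilibrium: 28 - 3P = 4P - 28 ⇒ 56 = 7P ⇒ P = 8, Q = 4.
ΔQ = 4 − 10 = -6.00.

-6.00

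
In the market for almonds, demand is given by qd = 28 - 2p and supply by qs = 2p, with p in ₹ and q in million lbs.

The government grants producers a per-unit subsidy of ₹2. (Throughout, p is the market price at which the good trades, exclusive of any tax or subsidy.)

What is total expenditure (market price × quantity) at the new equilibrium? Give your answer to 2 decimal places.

Original equilibrium: 28 - 2p = 2p gives 28 = 4p, so p = 7 and q = 14.
Since sellers receive the price plus the subsidy, the effective supply curve becomes qs = 2p + 4.
Equate the new curves: 28 - 2p = 2p + 4, giving 24 = 4p, p = 6, q = 16.
New expenditure = 6 × 16 = 96.00.

96.00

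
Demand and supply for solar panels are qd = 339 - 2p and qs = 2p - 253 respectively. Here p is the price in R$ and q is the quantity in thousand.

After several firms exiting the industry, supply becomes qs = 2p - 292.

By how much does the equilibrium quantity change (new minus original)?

Before the shock: 339 - 2p = 2p - 253 ⇒ 592 = 4p ⇒ p = 148, q = 43.
The new curves are qd = 339 - 2p (demand) and qs = 2p - 292 (supply).
Clearing the new market: 339 - 2p = 2p - 292, so p = 157.75 and q = 23.5.
Δq = 23.5 − 43 = -19.5.

-19.5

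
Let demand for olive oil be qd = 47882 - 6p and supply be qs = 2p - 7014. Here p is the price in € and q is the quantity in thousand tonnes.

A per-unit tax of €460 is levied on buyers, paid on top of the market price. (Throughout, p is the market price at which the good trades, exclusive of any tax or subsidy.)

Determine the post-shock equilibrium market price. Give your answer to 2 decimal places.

6517.00

Initially, 47882 - 6p = 2p - 7014, so 54896 = 8p and p = 6862, q = 6710.
Since buyers pay the price plus the tax, the effective demand curve becomes qd = 45122 - 6p.
New equilibrium: 45122 - 6p = 2p - 7014 ⇒ 52136 = 8p ⇒ p = 6517, q = 6020.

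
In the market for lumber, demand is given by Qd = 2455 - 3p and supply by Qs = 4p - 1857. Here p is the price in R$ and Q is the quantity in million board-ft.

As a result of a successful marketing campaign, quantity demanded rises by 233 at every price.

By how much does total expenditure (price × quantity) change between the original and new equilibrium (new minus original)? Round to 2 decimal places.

Original equilibrium: 2455 - 3p = 4p - 1857 gives 4312 = 7p, so p = 616 and Q = 607.
With the change applied: demand Qd = 2688 - 3p, supply Qs = 4p - 1857.
Clearing the new market: 2688 - 3p = 4p - 1857, so p = 4545/7 ≈ 649.2857 and Q = 5181/7 ≈ 740.1429.
Expenditure moves from 616×607 = 373912 to 649.2857×740.1429 = 480564.1837; change = +106652.18.

+106652.18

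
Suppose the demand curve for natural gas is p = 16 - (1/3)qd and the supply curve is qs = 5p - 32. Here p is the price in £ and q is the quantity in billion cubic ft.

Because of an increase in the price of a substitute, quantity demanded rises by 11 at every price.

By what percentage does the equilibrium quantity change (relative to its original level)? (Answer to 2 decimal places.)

+38.19

Solve the original market: 48 - 3p = 5p - 32, hence p = 10 and q = 18.
With the change applied: demand qd = 59 - 3p, supply qs = 5p - 32.
Equate the new curves: 59 - 3p = 5p - 32, giving 91 = 8p, p = 11.375, q = 24.875.
%Δq = (24.875 − 18) / 18 × 100 = +38.19%.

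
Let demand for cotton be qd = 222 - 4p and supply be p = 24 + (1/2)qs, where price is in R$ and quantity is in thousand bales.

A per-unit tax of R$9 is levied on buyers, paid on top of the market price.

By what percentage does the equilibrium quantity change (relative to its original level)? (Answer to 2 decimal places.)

Original equilibrium: 222 - 4p = 2p - 48 gives 270 = 6p, so p = 45 and q = 42.
Since buyers pay the price plus the tax, the effective demand curve becomes qd = 186 - 4p.
New equilibrium: 186 - 4p = 2p - 48 ⇒ 234 = 6p ⇒ p = 39, q = 30.
%Δq = (30 − 42) / 42 × 100 = -28.57%.

-28.57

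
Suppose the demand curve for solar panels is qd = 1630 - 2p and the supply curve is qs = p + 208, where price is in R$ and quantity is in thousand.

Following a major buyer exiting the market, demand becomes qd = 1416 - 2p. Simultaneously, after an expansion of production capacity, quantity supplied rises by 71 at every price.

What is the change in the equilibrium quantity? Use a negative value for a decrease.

-24

Solve the original market: 1630 - 2p = p + 208, hence p = 474 and q = 682.
With the change applied: demand qd = 1416 - 2p, supply qs = p + 279.
Setting them equal: 1416 - 2p = p + 279 → 1137 = 3p, so p = 379 and q = 658.
Δq = 658 − 682 = -24.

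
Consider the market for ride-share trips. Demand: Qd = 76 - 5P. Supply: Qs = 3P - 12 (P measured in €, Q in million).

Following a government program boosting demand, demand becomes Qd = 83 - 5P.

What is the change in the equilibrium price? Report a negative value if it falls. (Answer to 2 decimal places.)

+0.88

Before the shock: 76 - 5P = 3P - 12 ⇒ 88 = 8P ⇒ P = 11, Q = 21.
The shock moves the curves to Qd = 83 - 5P and Qs = 3P - 12.
Equate the new curves: 83 - 5P = 3P - 12, giving 95 = 8P, P = 11.875, Q = 23.625.
ΔP = 11.875 − 11 = +0.88.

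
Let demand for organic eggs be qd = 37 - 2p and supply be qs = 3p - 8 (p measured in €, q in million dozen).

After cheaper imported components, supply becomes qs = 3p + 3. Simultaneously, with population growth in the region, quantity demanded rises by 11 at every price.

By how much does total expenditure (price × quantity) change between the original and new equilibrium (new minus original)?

Solve the original market: 37 - 2p = 3p - 8, hence p = 9 and q = 19.
The new curves are qd = 48 - 2p (demand) and qs = 3p + 3 (supply).
Setting them equal: 48 - 2p = 3p + 3 → 45 = 5p, so p = 9 and q = 30.
Expenditure moves from 9×19 = 171 to 9×30 = 270; change = +99.

+99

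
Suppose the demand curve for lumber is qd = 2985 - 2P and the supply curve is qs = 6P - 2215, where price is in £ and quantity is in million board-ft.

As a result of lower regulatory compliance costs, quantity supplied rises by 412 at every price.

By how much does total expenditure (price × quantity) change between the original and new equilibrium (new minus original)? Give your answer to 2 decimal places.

Before the shock: 2985 - 2P = 6P - 2215 ⇒ 5200 = 8P ⇒ P = 650, q = 1685.
After the shift, demand is qd = 2985 - 2P and supply is qs = 6P - 1803.
Equate the new curves: 2985 - 2P = 6P - 1803, giving 4788 = 8P, P = 598.5, q = 1788.
Expenditure moves from 650×1685 = 1095250 to 598.5×1788 = 1070118; change = -25132.00.

-25132.00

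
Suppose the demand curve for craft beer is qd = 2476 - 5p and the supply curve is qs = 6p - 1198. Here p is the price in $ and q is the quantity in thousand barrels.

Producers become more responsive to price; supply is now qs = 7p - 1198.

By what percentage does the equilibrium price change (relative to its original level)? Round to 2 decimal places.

Solve the original market: 2476 - 5p = 6p - 1198, hence p = 334 and q = 806.
With the change applied: demand qd = 2476 - 5p, supply qs = 7p - 1198.
Equate the new curves: 2476 - 5p = 7p - 1198, giving 3674 = 12p, p = 1837/6 ≈ 306.1667, q = 5671/6 ≈ 945.1667.
%Δp = (306.1667 − 334) / 334 × 100 = -8.33%.

-8.33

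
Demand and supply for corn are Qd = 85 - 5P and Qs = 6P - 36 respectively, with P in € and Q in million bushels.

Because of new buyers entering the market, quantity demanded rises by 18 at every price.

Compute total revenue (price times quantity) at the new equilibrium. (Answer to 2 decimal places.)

Before the shock: 85 - 5P = 6P - 36 ⇒ 121 = 11P ⇒ P = 11, Q = 30.
The new curves are Qd = 103 - 5P (demand) and Qs = 6P - 36 (supply).
Setting them equal: 103 - 5P = 6P - 36 → 139 = 11P, so P = 139/11 ≈ 12.6364 and Q = 438/11 ≈ 39.8182.
New expenditure = 12.6364 × 39.8182 = 503.16.

503.16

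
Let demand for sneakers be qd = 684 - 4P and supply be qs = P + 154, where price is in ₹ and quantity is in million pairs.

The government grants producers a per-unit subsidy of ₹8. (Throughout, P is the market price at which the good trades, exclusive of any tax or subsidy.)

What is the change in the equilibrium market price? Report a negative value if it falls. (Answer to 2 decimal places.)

-1.60

Original equilibrium: 684 - 4P = P + 154 gives 530 = 5P, so P = 106 and q = 260.
Since sellers receive the price plus the subsidy, the effective supply curve becomes qs = P + 162.
Setting them equal: 684 - 4P = P + 162 → 522 = 5P, so P = 104.4 and q = 266.4.
ΔP = 104.4 − 106 = -1.60.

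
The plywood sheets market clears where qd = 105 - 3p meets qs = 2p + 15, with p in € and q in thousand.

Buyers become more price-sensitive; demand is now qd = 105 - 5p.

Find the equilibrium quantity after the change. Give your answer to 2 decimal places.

40.71

Original equilibrium: 105 - 3p = 2p + 15 gives 90 = 5p, so p = 18 and q = 51.
The new curves are qd = 105 - 5p (demand) and qs = 2p + 15 (supply).
Setting them equal: 105 - 5p = 2p + 15 → 90 = 7p, so p = 90/7 ≈ 12.8571 and q = 285/7 ≈ 40.7143.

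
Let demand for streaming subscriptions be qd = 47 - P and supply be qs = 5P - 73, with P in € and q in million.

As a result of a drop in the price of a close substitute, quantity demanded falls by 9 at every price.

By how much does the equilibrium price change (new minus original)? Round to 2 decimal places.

-1.50

Solve the original market: 47 - P = 5P - 73, hence P = 20 and q = 27.
After the shift, demand is qd = 38 - P and supply is qs = 5P - 73.
Setting them equal: 38 - P = 5P - 73 → 111 = 6P, so P = 18.5 and q = 19.5.
ΔP = 18.5 − 20 = -1.50.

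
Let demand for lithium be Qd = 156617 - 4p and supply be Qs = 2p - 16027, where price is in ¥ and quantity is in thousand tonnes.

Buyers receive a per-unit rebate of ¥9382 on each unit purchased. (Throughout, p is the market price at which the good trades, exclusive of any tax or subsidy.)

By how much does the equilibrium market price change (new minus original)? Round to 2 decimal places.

+6254.67

Original equilibrium: 156617 - 4p = 2p - 16027 gives 172644 = 6p, so p = 28774 and Q = 41521.
Since buyers' out-of-pocket price is the market price minus the rebate, the effective demand curve becomes Qd = 194145 - 4p.
Equate the new curves: 194145 - 4p = 2p - 16027, giving 210172 = 6p, p = 105086/3 ≈ 35028.6667, Q = 162091/3 ≈ 54030.3333.
Δp = 35028.6667 − 28774 = +6254.67.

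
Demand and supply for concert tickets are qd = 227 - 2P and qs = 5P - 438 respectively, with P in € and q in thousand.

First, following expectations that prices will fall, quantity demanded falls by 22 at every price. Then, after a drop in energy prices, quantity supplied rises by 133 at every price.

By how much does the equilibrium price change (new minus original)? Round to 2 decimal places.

-22.14

Initially, 227 - 2P = 5P - 438, so 665 = 7P and P = 95, q = 37.
The new curves are qd = 205 - 2P (demand) and qs = 5P - 305 (supply).
New equilibrium: 205 - 2P = 5P - 305 ⇒ 510 = 7P ⇒ P = 510/7 ≈ 72.8571, q = 415/7 ≈ 59.2857.
ΔP = 72.8571 − 95 = -22.14.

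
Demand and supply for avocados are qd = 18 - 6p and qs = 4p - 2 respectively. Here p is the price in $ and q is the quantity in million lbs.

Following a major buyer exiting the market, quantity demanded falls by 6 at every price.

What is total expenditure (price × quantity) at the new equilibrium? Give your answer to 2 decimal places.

Solve the original market: 18 - 6p = 4p - 2, hence p = 2 and q = 6.
The new curves are qd = 12 - 6p (demand) and qs = 4p - 2 (supply).
Clearing the new market: 12 - 6p = 4p - 2, so p = 1.4 and q = 3.6.
New expenditure = 1.4 × 3.6 = 5.04.

5.04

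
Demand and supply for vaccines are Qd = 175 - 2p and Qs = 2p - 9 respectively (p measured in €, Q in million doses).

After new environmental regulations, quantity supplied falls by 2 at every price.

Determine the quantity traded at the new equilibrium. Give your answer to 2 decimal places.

Initially, 175 - 2p = 2p - 9, so 184 = 4p and p = 46, Q = 83.
The new curves are Qd = 175 - 2p (demand) and Qs = 2p - 11 (supply).
Setting them equal: 175 - 2p = 2p - 11 → 186 = 4p, so p = 46.5 and Q = 82.

82.00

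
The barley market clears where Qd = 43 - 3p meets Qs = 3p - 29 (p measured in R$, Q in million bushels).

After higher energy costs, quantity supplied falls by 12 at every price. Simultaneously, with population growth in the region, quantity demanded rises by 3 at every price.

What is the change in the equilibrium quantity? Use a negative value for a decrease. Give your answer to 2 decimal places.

-4.50

Original equilibrium: 43 - 3p = 3p - 29 gives 72 = 6p, so p = 12 and Q = 7.
The shock moves the curves to Qd = 46 - 3p and Qs = 3p - 41.
Setting them equal: 46 - 3p = 3p - 41 → 87 = 6p, so p = 14.5 and Q = 2.5.
ΔQ = 2.5 − 7 = -4.50.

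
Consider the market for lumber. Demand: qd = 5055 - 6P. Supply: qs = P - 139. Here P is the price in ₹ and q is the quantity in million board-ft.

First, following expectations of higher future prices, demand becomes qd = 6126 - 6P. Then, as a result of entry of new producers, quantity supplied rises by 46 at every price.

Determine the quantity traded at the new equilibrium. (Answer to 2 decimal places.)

Initially, 5055 - 6P = P - 139, so 5194 = 7P and P = 742, q = 603.
After the shift, demand is qd = 6126 - 6P and supply is qs = P - 93.
Clearing the new market: 6126 - 6P = P - 93, so P = 6219/7 ≈ 888.4286 and q = 5568/7 ≈ 795.4286.

795.43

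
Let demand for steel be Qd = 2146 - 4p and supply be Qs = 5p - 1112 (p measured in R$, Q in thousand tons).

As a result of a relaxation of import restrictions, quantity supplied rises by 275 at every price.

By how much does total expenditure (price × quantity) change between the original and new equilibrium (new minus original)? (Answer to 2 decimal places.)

Original equilibrium: 2146 - 4p = 5p - 1112 gives 3258 = 9p, so p = 362 and Q = 698.
The new curves are Qd = 2146 - 4p (demand) and Qs = 5p - 837 (supply).
Clearing the new market: 2146 - 4p = 5p - 837, so p = 2983/9 ≈ 331.4444 and Q = 7382/9 ≈ 820.2222.
Expenditure moves from 362×698 = 252676 to 331.4444×820.2222 = 271858.0988; change = +19182.10.

+19182.10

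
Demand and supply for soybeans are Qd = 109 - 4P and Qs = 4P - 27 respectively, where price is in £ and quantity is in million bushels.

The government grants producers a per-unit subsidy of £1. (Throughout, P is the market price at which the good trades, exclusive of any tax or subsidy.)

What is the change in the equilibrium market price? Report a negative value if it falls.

-0.5

Initially, 109 - 4P = 4P - 27, so 136 = 8P and P = 17, Q = 41.
Since sellers receive the price plus the subsidy, the effective supply curve becomes Qs = 4P - 23.
New equilibrium: 109 - 4P = 4P - 23 ⇒ 132 = 8P ⇒ P = 16.5, Q = 43.
ΔP = 16.5 − 17 = -0.5.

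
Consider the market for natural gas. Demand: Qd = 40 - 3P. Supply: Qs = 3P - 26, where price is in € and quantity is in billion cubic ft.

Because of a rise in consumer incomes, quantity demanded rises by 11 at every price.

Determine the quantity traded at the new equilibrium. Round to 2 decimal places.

12.50

Before the shock: 40 - 3P = 3P - 26 ⇒ 66 = 6P ⇒ P = 11, Q = 7.
With the change applied: demand Qd = 51 - 3P, supply Qs = 3P - 26.
New equilibrium: 51 - 3P = 3P - 26 ⇒ 77 = 6P ⇒ P = 77/6 ≈ 12.8333, Q = 12.5.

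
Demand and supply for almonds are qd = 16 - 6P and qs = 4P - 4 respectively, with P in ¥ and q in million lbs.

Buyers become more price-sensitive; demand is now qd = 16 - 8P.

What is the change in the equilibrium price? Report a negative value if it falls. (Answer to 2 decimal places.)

Before the shock: 16 - 6P = 4P - 4 ⇒ 20 = 10P ⇒ P = 2, q = 4.
The new curves are qd = 16 - 8P (demand) and qs = 4P - 4 (supply).
New equilibrium: 16 - 8P = 4P - 4 ⇒ 20 = 12P ⇒ P = 5/3 ≈ 1.6667, q = 8/3 ≈ 2.6667.
ΔP = 1.6667 − 2 = -0.33.

-0.33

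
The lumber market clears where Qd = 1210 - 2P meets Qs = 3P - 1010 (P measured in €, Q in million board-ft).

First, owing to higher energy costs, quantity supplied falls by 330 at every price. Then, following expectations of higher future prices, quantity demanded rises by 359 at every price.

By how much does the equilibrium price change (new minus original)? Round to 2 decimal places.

Initially, 1210 - 2P = 3P - 1010, so 2220 = 5P and P = 444, Q = 322.
The shock moves the curves to Qd = 1569 - 2P and Qs = 3P - 1340.
New equilibrium: 1569 - 2P = 3P - 1340 ⇒ 2909 = 5P ⇒ P = 581.8, Q = 405.4.
ΔP = 581.8 − 444 = +137.80.

+137.80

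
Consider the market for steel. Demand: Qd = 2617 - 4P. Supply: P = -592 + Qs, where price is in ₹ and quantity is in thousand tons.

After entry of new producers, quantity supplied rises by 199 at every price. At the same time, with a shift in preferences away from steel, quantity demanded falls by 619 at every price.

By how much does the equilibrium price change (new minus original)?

-163.6

Solve the original market: 2617 - 4P = P + 592, hence P = 405 and Q = 997.
With the change applied: demand Qd = 1998 - 4P, supply Qs = P + 791.
New equilibrium: 1998 - 4P = P + 791 ⇒ 1207 = 5P ⇒ P = 241.4, Q = 1032.4.
ΔP = 241.4 − 405 = -163.6.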